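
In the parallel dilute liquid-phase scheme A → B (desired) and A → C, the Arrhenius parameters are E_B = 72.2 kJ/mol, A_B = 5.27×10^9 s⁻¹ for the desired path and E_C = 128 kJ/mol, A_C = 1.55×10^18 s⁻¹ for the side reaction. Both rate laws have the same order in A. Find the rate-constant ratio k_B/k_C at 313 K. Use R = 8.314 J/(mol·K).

Since both paths have the same order in A, the concentration cancels and S_{B/C} = k_B/k_C = (A_B/A_C)·exp[(E_C−E_B)/(RT)].
(E_C−E_B)/(RT) = (128−72.2)×10³/(8.314×313) = 55800/2602 = 21.44.
k_B/k_C = (5.27×10^9/1.55×10^18)·exp(21.44) = 3.400×10^-9 × 2.053×10^9 = 6.98.
Since E_B < E_C, lowering the temperature improves selectivity toward B.

6.98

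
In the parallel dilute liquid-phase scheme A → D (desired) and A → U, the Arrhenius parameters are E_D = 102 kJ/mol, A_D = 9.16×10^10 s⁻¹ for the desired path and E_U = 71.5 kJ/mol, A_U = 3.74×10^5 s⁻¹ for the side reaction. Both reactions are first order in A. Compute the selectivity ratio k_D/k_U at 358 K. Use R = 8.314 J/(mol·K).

8.68

k_D/k_U = (A_D/A_U)·exp[−(E_D−E_U)/(RT)] = (A_D/A_U)·exp[(E_U−E_D)/(RT)].
(E_U−E_D)/(RT) = (71.5−102)×10³/(8.314×358) = -30500/2976 = -10.25.
k_D/k_U = (9.16×10^10/3.74×10^5)·exp(-10.25) = 2.449×10^5 × 3.546×10^-5 = 8.68.
Since E_D > E_U, raising the temperature improves selectivity toward D.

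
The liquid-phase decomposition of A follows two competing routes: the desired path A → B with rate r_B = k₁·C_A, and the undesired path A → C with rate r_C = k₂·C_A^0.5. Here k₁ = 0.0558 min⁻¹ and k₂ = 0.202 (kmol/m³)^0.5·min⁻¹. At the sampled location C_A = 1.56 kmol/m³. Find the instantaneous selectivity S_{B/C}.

S_{B/C} = r_B/r_C = (k₁·C_A)/(k₂·C_A^0.5) = (k₁/k₂)·C_A^0.5.
= (0.0558×1.560) / (0.202×1.560^0.5) = 0.08705/0.2523 = 0.345.
Since the desired path is higher order in A, keeping C_A high (PFR or concentrated feed) favours B.

0.345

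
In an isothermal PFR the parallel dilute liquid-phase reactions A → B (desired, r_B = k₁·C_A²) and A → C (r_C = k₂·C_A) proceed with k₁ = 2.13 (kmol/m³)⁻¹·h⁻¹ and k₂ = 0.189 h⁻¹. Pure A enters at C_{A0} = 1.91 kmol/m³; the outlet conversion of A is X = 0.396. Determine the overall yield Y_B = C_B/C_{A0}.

C_A = C_{A0}(1−X) = 1.154 kmol/m³.
Along a PFR/batch, dC_C/dC_A = −r_C/(r_B+r_C) = −k₂/(k₂+k₁·C_A).
Integrating from C_{A0} to C_A: C_C = (0.189/2.13)·ln[(0.189+2.13·1.91)/(0.189+2.13·1.15)] = 0.08873·ln(4.257/2.646) = 0.04219 kmol/m³.
Then C_B = (C_{A0}−C_A) − C_C = 0.7564 − 0.04219 = 0.7142 kmol/m³.
Y_B = C_B/C_{A0} = 0.7142/1.91 = 0.374.

0.374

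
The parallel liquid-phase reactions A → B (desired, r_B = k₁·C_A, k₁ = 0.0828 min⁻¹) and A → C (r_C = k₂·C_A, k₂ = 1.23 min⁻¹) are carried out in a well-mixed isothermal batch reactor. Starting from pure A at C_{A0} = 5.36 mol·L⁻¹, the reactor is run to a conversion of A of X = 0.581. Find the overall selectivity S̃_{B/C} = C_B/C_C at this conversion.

C_A = C_{A0}(1−X) = 2.246 mol·L⁻¹.
Both paths are first order in A, so the instantaneous fraction to B is constant: dC_B/d(−C_A) = k₁/(k₁+k₂) = 0.06307.
C_B = 0.06307·(C_{A0}−C_A) = 0.06307×3.114 = 0.196 mol·L⁻¹.
C_C = (C_{A0}−C_A)−C_B = 2.918 mol·L⁻¹; S̃_{B/C} = 0.1964/2.918 = 0.0673.

0.0673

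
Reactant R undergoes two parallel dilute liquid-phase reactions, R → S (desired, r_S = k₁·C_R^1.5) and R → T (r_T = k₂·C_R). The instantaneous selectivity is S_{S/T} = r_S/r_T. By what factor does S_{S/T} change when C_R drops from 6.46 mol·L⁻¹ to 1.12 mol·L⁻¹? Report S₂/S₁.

0.416

S_{S/T} = (k₁/k₂)·C_R^0.5, so S₂/S₁ = (C_{R,2}/C_{R,1})^0.5.
= (1.12/6.46)^0.5 = (0.1734)^0.5 = 0.416.
Selectivity toward S falls as C_R falls — high-concentration operation is favoured.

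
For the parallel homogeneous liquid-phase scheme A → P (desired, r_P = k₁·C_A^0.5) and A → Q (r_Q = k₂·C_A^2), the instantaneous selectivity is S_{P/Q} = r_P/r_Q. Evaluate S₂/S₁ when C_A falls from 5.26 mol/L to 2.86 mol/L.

2.49

S_{P/Q} = (k₁/k₂)·C_A^-1.5, so S₂/S₁ = (C_{A,2}/C_{A,1})^-1.5.
= (2.86/5.26)^(-1.5) = (0.5437)^(-1.5) = 2.49.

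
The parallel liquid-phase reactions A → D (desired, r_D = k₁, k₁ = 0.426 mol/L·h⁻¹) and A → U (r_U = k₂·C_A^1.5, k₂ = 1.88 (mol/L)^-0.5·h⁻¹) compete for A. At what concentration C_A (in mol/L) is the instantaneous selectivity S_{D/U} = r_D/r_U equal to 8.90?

S_{D/U} = (k₁/k₂)·C_A^-1.5 ⇒ C_A = (S·k₂/k₁)^(1/(-1.5)).
= (8.90×1.88/0.426)^(-0.6667) = (39.28)^(-0.6667) = 0.0865 mol/L.

0.0865 mol/L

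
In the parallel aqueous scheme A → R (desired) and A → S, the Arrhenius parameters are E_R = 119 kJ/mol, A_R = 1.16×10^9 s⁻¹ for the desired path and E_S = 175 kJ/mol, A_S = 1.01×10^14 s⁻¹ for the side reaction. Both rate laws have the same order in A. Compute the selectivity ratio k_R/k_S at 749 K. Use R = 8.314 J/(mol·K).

0.0924

Since both paths have the same order in A, the concentration cancels and S_{R/S} = k_R/k_S = (A_R/A_S)·exp[(E_S−E_R)/(RT)].
(E_S−E_R)/(RT) = (175−119)×10³/(8.314×749) = 56000/6227 = 8.993.
k_R/k_S = (1.16×10^9/1.01×10^14)·exp(8.993) = 1.149×10^-5 × 8045 = 0.0924.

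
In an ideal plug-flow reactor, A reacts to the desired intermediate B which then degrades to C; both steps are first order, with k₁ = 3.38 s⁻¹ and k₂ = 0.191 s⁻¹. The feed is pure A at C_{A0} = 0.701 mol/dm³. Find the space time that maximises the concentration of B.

The intermediate peaks when r₁ = r₂, i.e. k₁e^(−k₁τ) = k₂e^(−k₂τ), giving τ_opt = ln(k₂/k₁)/(k₂−k₁).
= ln(0.191/3.38)/(0.191−3.38) = ln(0.05651)/-3.189 = -2.873/-3.189 = 0.901 s.

0.901 s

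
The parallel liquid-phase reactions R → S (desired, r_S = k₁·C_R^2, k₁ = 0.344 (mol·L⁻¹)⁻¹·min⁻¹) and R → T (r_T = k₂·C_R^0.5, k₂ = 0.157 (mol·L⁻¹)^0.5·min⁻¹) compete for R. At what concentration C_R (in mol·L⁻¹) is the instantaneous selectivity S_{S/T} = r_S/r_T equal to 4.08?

S_{S/T} = (k₁/k₂)·C_R^1.5 ⇒ C_R = (S·k₂/k₁)^(1/1.5).
= (4.08×0.157/0.344)^(0.6667) = (1.862)^(0.6667) = 1.51 mol·L⁻¹.

1.51 mol·L⁻¹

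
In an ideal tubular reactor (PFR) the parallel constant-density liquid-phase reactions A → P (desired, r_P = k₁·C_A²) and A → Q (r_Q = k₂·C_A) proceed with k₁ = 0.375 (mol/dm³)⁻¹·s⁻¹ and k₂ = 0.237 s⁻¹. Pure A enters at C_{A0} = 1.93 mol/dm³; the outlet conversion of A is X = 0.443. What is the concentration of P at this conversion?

C_A = C_{A0}(1−X) = 1.075 mol/dm³.
Along a PFR/batch, dC_Q/dC_A = −r_Q/(r_P+r_Q) = −k₂/(k₂+k₁·C_A).
Integrating from C_{A0} to C_A: C_Q = (0.237/0.375)·ln[(0.237+0.375·1.93)/(0.237+0.375·1.08)] = 0.6320·ln(0.9607/0.6401) = 0.2566 mol/dm³.
Then C_P = (C_{A0}−C_A) − C_Q = 0.8550 − 0.2566 = 0.5984 mol/dm³.

0.598 mol/dm³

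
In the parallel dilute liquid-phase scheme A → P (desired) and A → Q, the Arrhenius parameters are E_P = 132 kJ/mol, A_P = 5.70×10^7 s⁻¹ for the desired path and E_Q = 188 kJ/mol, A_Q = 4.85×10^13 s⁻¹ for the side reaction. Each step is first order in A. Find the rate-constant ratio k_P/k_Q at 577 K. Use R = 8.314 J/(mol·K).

0.138

With equal orders, S_{P/Q} = k_P/k_Q = (A_P/A_Q)·exp[(E_Q−E_P)/(RT)].
(E_Q−E_P)/(RT) = (188−132)×10³/(8.314×577) = 56000/4797 = 11.67.
k_P/k_Q = (5.70×10^7/4.85×10^13)·exp(11.67) = 1.175×10^-6 × 1.174×10^5 = 0.138.
Since E_P < E_Q, lowering the temperature improves selectivity toward P.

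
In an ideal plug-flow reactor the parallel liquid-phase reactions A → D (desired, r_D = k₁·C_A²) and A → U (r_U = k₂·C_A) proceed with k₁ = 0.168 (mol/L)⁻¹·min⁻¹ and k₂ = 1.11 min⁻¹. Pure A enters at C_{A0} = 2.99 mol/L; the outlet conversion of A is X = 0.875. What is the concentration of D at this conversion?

0.513 mol/L

C_A = C_{A0}(1−X) = 0.3738 mol/L.
Along a PFR/batch, dC_U/dC_A = −r_U/(r_D+r_U) = −k₂/(k₂+k₁·C_A).
Integrating from C_{A0} to C_A: C_U = (1.11/0.168)·ln[(1.11+0.168·2.99)/(1.11+0.168·0.374)] = 6.607·ln(1.612/1.173) = 2.103 mol/L.
Then C_D = (C_{A0}−C_A) − C_U = 2.616 − 2.103 = 0.5133 mol/L.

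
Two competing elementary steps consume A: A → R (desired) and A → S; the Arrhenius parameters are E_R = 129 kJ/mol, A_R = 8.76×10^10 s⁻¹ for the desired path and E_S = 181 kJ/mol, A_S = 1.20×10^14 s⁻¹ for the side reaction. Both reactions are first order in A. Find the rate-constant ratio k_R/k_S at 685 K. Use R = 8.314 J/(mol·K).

6.74

Since both paths have the same order in A, the concentration cancels and S_{R/S} = k_R/k_S = (A_R/A_S)·exp[(E_S−E_R)/(RT)].
(E_S−E_R)/(RT) = (181−129)×10³/(8.314×685) = 52000/5695 = 9.131.
k_R/k_S = (8.76×10^10/1.20×10^14)·exp(9.131) = 7.300×10^-4 × 9234 = 6.74.
Since E_R < E_S, lowering the temperature improves selectivity toward R.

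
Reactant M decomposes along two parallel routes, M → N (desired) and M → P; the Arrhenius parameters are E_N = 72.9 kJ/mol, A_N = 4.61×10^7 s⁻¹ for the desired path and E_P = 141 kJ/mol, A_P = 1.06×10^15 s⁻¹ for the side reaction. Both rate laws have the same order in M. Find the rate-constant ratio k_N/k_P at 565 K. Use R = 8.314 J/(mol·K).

Since both paths have the same order in M, the concentration cancels and S_{N/P} = k_N/k_P = (A_N/A_P)·exp[(E_P−E_N)/(RT)].
(E_P−E_N)/(RT) = (141−72.9)×10³/(8.314×565) = 68100/4697 = 14.50.
k_N/k_P = (4.61×10^7/1.06×10^15)·exp(14.50) = 4.349×10^-8 × 1.978×10^6 = 0.0860.
Since E_N < E_P, lowering the temperature improves selectivity toward N.

0.0860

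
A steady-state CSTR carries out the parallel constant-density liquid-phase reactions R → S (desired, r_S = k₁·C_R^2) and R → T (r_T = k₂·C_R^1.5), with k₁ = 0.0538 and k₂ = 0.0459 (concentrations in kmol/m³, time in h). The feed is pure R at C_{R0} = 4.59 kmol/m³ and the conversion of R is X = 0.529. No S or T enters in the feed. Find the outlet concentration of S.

Exit C_R = C_{R0}(1−X) = 4.59×0.471 = 2.162 kmol/m³.
Rates in a CSTR are evaluated at the outlet concentration: r_S = 0.0538×2.162^2 = 0.2514, r_T = 0.0459×2.162^1.5 = 0.1459.
Fraction of consumed R going to S: r_S/(r_S+r_T) = 0.6328.
C_S = 0.6328·C_{R0}·X = 0.6328×4.59×0.529 = 1.54 kmol/m³.

1.54 kmol/m³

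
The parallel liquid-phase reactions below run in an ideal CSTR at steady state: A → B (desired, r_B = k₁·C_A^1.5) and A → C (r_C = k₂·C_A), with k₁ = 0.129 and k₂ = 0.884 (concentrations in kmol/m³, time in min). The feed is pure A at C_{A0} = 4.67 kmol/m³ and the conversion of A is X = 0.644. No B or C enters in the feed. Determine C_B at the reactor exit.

Exit C_A = C_{A0}(1−X) = 4.67×0.356 = 1.663 kmol/m³.
A CSTR operates uniformly at the exit composition, giving r_B = 0.2765 and r_C = 1.470 (each k·C_A^n at C_A = 1.663).
Fraction of consumed A going to B: r_B/(r_B+r_C) = 0.1584.
C_B = 0.1584·C_{A0}·X = 0.1584×4.67×0.644 = 0.476 kmol/m³.

0.476 kmol/m³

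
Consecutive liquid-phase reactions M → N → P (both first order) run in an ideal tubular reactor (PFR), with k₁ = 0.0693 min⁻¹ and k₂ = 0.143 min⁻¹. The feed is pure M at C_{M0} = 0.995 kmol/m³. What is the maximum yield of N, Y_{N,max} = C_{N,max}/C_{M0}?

For a first-order series the maximum intermediate yield is C_{N,max}/C_{M0} = (k₁/k₂)^[k₂/(k₂−k₁)].
= (0.0693/0.143)^(0.143/(0.143−0.0693)) = (0.4846)^(1.940) = 0.2452.

0.245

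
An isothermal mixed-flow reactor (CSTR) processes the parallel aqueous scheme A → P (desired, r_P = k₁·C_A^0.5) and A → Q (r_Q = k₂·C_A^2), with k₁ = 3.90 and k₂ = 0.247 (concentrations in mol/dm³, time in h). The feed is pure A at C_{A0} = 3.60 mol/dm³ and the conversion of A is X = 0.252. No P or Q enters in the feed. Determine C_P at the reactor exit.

Exit C_A = C_{A0}(1−X) = 3.60×0.748 = 2.693 mol/dm³.
In a CSTR the entire volume is at exit conditions, so r_P = 3.90×2.693^0.5 = 6.400 and r_Q = 0.247×2.693^2 = 1.791.
Fraction of consumed A going to P: r_P/(r_P+r_Q) = 0.7813.
C_P = 0.7813·C_{A0}·X = 0.7813×3.60×0.252 = 0.709 mol/dm³.

0.709 mol/dm³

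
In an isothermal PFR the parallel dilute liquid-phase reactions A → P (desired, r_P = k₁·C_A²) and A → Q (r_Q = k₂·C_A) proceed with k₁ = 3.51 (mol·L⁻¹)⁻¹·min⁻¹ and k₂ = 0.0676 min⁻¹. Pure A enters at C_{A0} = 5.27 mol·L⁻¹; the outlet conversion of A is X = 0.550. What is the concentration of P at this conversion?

C_A = C_{A0}(1−X) = 2.371 mol·L⁻¹.
Along a PFR/batch, dC_Q/dC_A = −r_Q/(r_P+r_Q) = −k₂/(k₂+k₁·C_A).
Integrating from C_{A0} to C_A: C_Q = (0.0676/3.51)·ln[(0.0676+3.51·5.27)/(0.0676+3.51·2.37)] = 0.01926·ln(18.57/8.392) = 0.01529 mol·L⁻¹.
Then C_P = (C_{A0}−C_A) − C_Q = 2.898 − 0.01529 = 2.883 mol·L⁻¹.

2.88 mol·L⁻¹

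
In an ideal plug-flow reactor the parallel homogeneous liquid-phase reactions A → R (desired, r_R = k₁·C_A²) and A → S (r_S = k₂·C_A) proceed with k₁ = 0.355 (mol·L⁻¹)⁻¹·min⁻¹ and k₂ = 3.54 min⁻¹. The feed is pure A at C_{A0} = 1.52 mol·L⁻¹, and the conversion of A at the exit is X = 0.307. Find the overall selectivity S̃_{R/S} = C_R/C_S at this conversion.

0.129

C_A = C_{A0}(1−X) = 1.053 mol·L⁻¹.
Along a PFR/batch, dC_S/dC_A = −r_S/(r_R+r_S) = −k₂/(k₂+k₁·C_A).
Integrating from C_{A0} to C_A: C_S = (3.54/0.355)·ln[(3.54+0.355·1.52)/(3.54+0.355·1.05)] = 9.972·ln(4.080/3.914) = 0.4134 mol·L⁻¹.
Then C_R = (C_{A0}−C_A) − C_S = 0.4666 − 0.4134 = 0.05327 mol·L⁻¹.
S̃_{R/S} = C_R/C_S = 0.05327/0.4134 = 0.129.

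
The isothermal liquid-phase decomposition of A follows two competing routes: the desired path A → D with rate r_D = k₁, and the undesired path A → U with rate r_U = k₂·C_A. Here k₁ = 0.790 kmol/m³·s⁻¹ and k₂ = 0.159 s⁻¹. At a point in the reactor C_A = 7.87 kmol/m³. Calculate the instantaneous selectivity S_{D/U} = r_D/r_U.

0.631

S_{D/U} = r_D/r_U = (k₁)/(k₂·C_A) = (k₁/k₂)·C_A⁻¹.
= (0.790) / (0.159×7.870) = 0.7900/1.251 = 0.631.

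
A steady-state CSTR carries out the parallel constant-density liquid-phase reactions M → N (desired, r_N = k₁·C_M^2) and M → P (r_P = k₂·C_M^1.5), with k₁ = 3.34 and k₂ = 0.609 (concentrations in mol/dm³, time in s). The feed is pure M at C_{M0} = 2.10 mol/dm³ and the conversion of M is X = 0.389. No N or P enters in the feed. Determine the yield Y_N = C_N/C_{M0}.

Exit C_M = C_{M0}(1−X) = 2.10×0.611 = 1.283 mol/dm³.
Rates in a CSTR are evaluated at the outlet concentration: r_N = 3.34×1.283^2 = 5.499, r_P = 0.609×1.283^1.5 = 0.8851.
Fraction of consumed M going to N: r_N/(r_N+r_P) = 0.8613.
C_N = 0.8613·C_{M0}·X = 0.8613×2.10×0.389 = 0.704 mol/dm³; Y_N = C_N/C_{M0} = 0.335.

0.335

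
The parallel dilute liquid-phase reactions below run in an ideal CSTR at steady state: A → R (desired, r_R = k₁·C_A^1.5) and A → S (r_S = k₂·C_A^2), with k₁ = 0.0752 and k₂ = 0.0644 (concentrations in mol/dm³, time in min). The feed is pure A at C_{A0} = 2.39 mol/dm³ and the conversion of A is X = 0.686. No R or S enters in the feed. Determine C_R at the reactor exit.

Exit C_A = C_{A0}(1−X) = 2.39×0.314 = 0.7505 mol/dm³.
A CSTR operates uniformly at the exit composition, giving r_R = 0.04889 and r_S = 0.03627 (each k·C_A^n at C_A = 0.7505).
Fraction of consumed A going to R: r_R/(r_R+r_S) = 0.5741.
C_R = 0.5741·C_{A0}·X = 0.5741×2.39×0.686 = 0.941 mol/dm³.

0.941 mol/dm³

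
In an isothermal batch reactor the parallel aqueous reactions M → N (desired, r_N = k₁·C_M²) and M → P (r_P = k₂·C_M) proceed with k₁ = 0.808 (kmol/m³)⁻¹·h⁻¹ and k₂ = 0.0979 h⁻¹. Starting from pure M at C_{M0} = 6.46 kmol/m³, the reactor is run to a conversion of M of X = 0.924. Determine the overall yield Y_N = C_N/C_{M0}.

0.879

C_M = C_{M0}(1−X) = 0.4910 kmol/m³.
Along a PFR/batch, dC_P/dC_M = −r_P/(r_N+r_P) = −k₂/(k₂+k₁·C_M).
Integrating from C_{M0} to C_M: C_P = (0.0979/0.808)·ln[(0.0979+0.808·6.46)/(0.0979+0.808·0.491)] = 0.1212·ln(5.318/0.4946) = 0.2878 kmol/m³.
Then C_N = (C_{M0}−C_M) − C_P = 5.969 − 0.2878 = 5.681 kmol/m³.
Y_N = C_N/C_{M0} = 5.681/6.46 = 0.879.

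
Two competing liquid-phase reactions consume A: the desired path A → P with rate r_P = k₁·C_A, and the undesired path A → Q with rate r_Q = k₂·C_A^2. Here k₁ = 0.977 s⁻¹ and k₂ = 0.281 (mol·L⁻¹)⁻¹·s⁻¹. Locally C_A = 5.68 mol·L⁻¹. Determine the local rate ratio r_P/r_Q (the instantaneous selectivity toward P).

S_{P/Q} = r_P/r_Q = (k₁·C_A)/(k₂·C_A^2) = (k₁/k₂)·C_A⁻¹.
= (0.977×5.680) / (0.281×5.680^2) = 5.549/9.066 = 0.612.

0.612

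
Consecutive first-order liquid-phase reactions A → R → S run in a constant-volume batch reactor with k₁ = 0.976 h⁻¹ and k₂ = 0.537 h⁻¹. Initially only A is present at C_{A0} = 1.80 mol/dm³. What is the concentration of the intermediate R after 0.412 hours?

0.531 mol/dm³

The intermediate concentration in a first-order A→B→C sequence is C_R = k₁C_{A0}(e^(−k₁t) − e^(−k₂t))/(k₂−k₁).
e^(−k₁t) = e^(−0.976×0.412) = e^(−0.4021) = 0.6689; e^(−k₂t) = e^(−0.2212) = 0.8015.
C_R = 0.976×1.80/(0.537−0.976) × (0.6689−0.8015) = (-4.002)×(-0.1326) = 0.5307 mol/dm³.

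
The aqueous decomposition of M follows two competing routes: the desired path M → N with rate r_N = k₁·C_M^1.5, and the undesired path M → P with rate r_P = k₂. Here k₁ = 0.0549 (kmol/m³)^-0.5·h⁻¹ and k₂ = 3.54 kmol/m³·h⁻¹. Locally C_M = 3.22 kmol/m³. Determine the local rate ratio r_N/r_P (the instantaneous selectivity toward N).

0.0896

S_{N/P} = r_N/r_P = (k₁·C_M^1.5)/(k₂) = (k₁/k₂)·C_M^1.5.
= (0.0549×3.220^1.5) / (3.54) = 0.3172/3.540 = 0.0896.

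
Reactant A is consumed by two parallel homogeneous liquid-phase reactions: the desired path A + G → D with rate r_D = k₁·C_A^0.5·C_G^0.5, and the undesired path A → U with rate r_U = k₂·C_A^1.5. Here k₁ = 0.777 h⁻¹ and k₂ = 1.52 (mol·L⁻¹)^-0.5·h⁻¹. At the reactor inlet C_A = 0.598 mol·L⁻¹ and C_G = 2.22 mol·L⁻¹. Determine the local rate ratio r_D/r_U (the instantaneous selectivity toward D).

1.27

S_{D/U} = r_D/r_U = (k₁·C_A^0.5·C_G^0.5)/(k₂·C_A^1.5) = (k₁/k₂)·C_A⁻¹·C_G^0.5.
= (0.777×0.5980^0.5×2.220^0.5) / (1.52×0.5980^1.5) = 0.8953/0.7029 = 1.27.
The undesired path is higher order in A, so low C_A (CSTR or dilute feed) favours D.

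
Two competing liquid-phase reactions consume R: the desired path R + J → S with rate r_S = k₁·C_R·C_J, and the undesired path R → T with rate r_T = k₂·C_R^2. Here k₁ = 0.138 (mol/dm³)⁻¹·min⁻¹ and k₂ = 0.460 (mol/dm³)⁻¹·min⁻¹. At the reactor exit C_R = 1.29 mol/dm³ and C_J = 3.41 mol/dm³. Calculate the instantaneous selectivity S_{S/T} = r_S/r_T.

0.793

S_{S/T} = r_S/r_T = (k₁·C_R·C_J)/(k₂·C_R^2) = (k₁/k₂)·C_R⁻¹·C_J.
= (0.138×1.290×3.410) / (0.460×1.290^2) = 0.6070/0.7655 = 0.793.
The undesired path is higher order in R, so low C_R (CSTR or dilute feed) favours S.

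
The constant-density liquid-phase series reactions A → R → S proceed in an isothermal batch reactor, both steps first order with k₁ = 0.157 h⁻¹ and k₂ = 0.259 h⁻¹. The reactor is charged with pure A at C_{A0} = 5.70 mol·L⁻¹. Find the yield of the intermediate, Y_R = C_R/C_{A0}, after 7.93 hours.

0.246

For first-order series with pure A initially, C_R(t) = k₁C_{A0}/(k₂−k₁)·(e^(−k₁t) − e^(−k₂t)).
e^(−k₁t) = e^(−0.157×7.93) = e^(−1.245) = 0.2879; e^(−k₂t) = e^(−2.054) = 0.1282.
C_R = 0.157×5.70/(0.259−0.157) × (0.2879−0.1282) = 8.774×0.1597 = 1.401 mol·L⁻¹.
Y_R = C_R/C_{A0} = 1.401/5.70 = 0.246.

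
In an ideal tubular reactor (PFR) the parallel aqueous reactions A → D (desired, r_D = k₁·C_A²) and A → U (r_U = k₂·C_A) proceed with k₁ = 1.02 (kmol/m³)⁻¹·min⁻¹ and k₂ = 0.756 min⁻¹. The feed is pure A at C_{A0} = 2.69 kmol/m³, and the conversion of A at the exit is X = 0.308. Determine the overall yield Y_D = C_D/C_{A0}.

0.232

C_A = C_{A0}(1−X) = 1.861 kmol/m³.
Along a PFR/batch, dC_U/dC_A = −r_U/(r_D+r_U) = −k₂/(k₂+k₁·C_A).
Integrating from C_{A0} to C_A: C_U = (0.756/1.02)·ln[(0.756+1.02·2.69)/(0.756+1.02·1.86)] = 0.7412·ln(3.500/2.655) = 0.2048 kmol/m³.
Then C_D = (C_{A0}−C_A) − C_U = 0.8285 − 0.2048 = 0.6237 kmol/m³.
Y_D = C_D/C_{A0} = 0.6237/2.69 = 0.232.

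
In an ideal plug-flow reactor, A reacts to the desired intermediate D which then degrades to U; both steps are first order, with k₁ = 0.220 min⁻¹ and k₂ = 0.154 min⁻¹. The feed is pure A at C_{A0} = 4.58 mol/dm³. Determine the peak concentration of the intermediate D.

1.99 mol/dm³

Evaluating C_D at τ_opt = ln(k₂/k₁)/(k₂−k₁) gives C_{D,max}/C_{A0} = (k₁/k₂)^[k₂/(k₂−k₁)].
= (0.220/0.154)^(0.154/(0.154−0.220)) = (1.429)^(-2.333) = 0.4351.
C_{D,max} = 0.4351×4.58 = 1.99 mol/dm³.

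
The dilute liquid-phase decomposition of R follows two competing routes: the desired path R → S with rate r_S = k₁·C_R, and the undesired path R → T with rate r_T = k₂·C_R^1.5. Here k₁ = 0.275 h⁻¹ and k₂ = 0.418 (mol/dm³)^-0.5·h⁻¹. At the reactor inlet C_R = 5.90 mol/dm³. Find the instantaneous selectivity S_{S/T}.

0.271

S_{S/T} = r_S/r_T = (k₁·C_R)/(k₂·C_R^1.5) = (k₁/k₂)·C_R^-0.5.
= (0.275×5.900) / (0.418×5.900^1.5) = 1.623/5.990 = 0.271.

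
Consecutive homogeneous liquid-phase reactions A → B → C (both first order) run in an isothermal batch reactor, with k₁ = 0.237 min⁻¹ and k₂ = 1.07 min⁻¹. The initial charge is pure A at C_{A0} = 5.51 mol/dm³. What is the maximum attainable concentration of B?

0.795 mol/dm³

For a first-order series the maximum intermediate yield is C_{B,max}/C_{A0} = (k₁/k₂)^[k₂/(k₂−k₁)].
= (0.237/1.07)^(1.07/(1.07−0.237)) = (0.2215)^(1.285) = 0.1442.
C_{B,max} = 0.1442×5.51 = 0.795 mol/dm³.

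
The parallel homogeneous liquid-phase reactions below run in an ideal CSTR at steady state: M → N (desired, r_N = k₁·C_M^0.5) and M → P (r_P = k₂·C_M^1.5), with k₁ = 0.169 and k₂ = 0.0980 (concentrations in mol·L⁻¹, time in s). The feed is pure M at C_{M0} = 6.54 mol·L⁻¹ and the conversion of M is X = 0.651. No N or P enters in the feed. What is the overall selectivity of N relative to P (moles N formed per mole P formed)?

0.756

Exit C_M = C_{M0}(1−X) = 6.54×0.349 = 2.282 mol·L⁻¹.
A CSTR operates uniformly at the exit composition, giving r_N = 0.2553 and r_P = 0.3379 (each k·C_M^n at C_M = 2.282).
Overall selectivity = C_N/C_P = r_Nτ/(r_Pτ) = r_N/r_P = 0.756.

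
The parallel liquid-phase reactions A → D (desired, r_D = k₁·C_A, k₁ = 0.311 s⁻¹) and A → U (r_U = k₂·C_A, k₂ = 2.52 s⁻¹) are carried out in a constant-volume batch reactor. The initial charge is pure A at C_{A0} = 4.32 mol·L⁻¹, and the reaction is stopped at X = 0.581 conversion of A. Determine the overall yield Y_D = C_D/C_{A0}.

C_A = C_{A0}(1−X) = 1.810 mol·L⁻¹.
Both paths are first order in A, so the instantaneous fraction to D is constant: dC_D/d(−C_A) = k₁/(k₁+k₂) = 0.1099.
C_D = 0.1099·(C_{A0}−C_A) = 0.1099×2.510 = 0.276 mol·L⁻¹.
Y_D = C_D/C_{A0} = 0.2757/4.32 = 0.0638.

0.0638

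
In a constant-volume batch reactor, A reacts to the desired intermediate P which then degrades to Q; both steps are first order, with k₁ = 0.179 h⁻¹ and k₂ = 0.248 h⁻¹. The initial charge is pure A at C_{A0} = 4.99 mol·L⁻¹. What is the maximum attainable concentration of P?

1.55 mol·L⁻¹

For a first-order series the maximum intermediate yield is C_{P,max}/C_{A0} = (k₁/k₂)^[k₂/(k₂−k₁)].
= (0.179/0.248)^(0.248/(0.248−0.179)) = (0.7218)^(3.594) = 0.3098.
C_{P,max} = 0.3098×4.99 = 1.55 mol·L⁻¹.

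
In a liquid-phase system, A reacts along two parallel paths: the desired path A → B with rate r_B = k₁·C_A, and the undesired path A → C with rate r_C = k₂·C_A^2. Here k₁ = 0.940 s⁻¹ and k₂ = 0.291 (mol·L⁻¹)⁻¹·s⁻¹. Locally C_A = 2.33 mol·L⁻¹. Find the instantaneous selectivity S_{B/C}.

1.39

S_{B/C} = r_B/r_C = (k₁·C_A)/(k₂·C_A^2) = (k₁/k₂)·C_A⁻¹.
= (0.940×2.330) / (0.291×2.330^2) = 2.190/1.580 = 1.39.
The undesired path is higher order in A, so low C_A (CSTR or dilute feed) favours B.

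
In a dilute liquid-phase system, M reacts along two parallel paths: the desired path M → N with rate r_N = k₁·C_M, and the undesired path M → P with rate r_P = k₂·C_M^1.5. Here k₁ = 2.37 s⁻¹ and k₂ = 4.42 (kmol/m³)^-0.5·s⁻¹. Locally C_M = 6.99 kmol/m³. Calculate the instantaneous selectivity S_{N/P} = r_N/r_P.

S_{N/P} = r_N/r_P = (k₁·C_M)/(k₂·C_M^1.5) = (k₁/k₂)·C_M^-0.5.
= (2.37×6.990) / (4.42×6.990^1.5) = 16.57/81.68 = 0.203.

0.203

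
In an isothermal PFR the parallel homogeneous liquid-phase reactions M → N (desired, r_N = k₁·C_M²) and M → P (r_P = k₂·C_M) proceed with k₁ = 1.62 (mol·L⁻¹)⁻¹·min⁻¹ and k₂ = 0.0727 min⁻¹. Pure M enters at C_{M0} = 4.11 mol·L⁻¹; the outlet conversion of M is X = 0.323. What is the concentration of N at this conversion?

1.31 mol·L⁻¹

C_M = C_{M0}(1−X) = 2.782 mol·L⁻¹.
Along a PFR/batch, dC_P/dC_M = −r_P/(r_N+r_P) = −k₂/(k₂+k₁·C_M).
Integrating from C_{M0} to C_M: C_P = (0.0727/1.62)·ln[(0.0727+1.62·4.11)/(0.0727+1.62·2.78)] = 0.04488·ln(6.731/4.580) = 0.01727 mol·L⁻¹.
Then C_N = (C_{M0}−C_M) − C_P = 1.328 − 0.01727 = 1.310 mol·L⁻¹.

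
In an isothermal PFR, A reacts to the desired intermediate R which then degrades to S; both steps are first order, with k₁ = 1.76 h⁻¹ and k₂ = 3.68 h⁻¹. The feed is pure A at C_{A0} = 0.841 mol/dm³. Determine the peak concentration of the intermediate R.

Evaluating C_R at τ_opt = ln(k₂/k₁)/(k₂−k₁) gives C_{R,max}/C_{A0} = (k₁/k₂)^[k₂/(k₂−k₁)].
= (1.76/3.68)^(3.68/(3.68−1.76)) = (0.4783)^(1.917) = 0.2432.
C_{R,max} = 0.2432×0.841 = 0.205 mol/dm³.

0.205 mol/dm³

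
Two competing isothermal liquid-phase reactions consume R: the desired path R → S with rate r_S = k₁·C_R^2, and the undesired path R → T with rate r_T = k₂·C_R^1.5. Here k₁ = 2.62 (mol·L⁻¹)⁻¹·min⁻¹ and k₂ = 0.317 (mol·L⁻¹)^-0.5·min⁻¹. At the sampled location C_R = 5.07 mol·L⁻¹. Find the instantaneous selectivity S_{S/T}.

18.6

S_{S/T} = r_S/r_T = (k₁·C_R^2)/(k₂·C_R^1.5) = (k₁/k₂)·C_R^0.5.
= (2.62×5.070^2) / (0.317×5.070^1.5) = 67.35/3.619 = 18.6.
Since the desired path is higher order in R, keeping C_R high (PFR or concentrated feed) favours S.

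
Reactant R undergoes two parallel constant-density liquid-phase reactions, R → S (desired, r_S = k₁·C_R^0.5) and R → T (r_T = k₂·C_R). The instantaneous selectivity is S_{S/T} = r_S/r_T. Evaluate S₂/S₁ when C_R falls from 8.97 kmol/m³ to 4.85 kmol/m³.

S_{S/T} = (k₁/k₂)·C_R^-0.5, so S₂/S₁ = (C_{R,2}/C_{R,1})^-0.5.
= (4.85/8.97)^(-0.5) = (0.5407)^(-0.5) = 1.36.

1.36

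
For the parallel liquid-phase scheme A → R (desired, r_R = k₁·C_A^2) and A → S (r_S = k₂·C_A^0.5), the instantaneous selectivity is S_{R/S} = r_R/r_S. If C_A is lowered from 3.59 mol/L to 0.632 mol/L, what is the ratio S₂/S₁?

0.0739

S_{R/S} = (k₁/k₂)·C_A^1.5, so S₂/S₁ = (C_{A,2}/C_{A,1})^1.5.
= (0.632/3.59)^1.5 = (0.1760)^1.5 = 0.0739.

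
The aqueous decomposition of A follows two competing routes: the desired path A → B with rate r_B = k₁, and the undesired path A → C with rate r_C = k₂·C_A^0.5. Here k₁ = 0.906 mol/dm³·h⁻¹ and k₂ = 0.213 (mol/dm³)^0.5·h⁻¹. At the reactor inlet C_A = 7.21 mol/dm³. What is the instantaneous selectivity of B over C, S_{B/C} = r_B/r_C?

1.58

S_{B/C} = r_B/r_C = (k₁)/(k₂·C_A^0.5) = (k₁/k₂)·C_A^-0.5.
= (0.906) / (0.213×7.210^0.5) = 0.9060/0.5719 = 1.58.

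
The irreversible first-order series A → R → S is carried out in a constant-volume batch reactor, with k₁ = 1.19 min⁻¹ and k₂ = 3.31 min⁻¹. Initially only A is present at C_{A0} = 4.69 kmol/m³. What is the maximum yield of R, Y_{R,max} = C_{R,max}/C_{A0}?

Evaluating C_R at t_opt = ln(k₂/k₁)/(k₂−k₁) gives C_{R,max}/C_{A0} = (k₁/k₂)^[k₂/(k₂−k₁)].
= (1.19/3.31)^(3.31/(3.31−1.19)) = (0.3595)^(1.561) = 0.2025.

0.202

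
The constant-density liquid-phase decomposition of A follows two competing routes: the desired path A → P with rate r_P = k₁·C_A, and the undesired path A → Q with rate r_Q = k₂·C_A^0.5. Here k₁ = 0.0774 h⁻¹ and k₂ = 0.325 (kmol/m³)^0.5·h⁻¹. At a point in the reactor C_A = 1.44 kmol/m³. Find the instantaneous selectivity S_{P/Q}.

0.286

S_{P/Q} = r_P/r_Q = (k₁·C_A)/(k₂·C_A^0.5) = (k₁/k₂)·C_A^0.5.
= (0.0774×1.440) / (0.325×1.440^0.5) = 0.1115/0.3900 = 0.286.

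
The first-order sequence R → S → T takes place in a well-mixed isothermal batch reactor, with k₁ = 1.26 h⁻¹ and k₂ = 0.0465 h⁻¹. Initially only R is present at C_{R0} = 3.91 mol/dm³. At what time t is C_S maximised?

2.72 h

The intermediate peaks when r₁ = r₂, i.e. k₁e^(−k₁t) = k₂e^(−k₂t), giving t_opt = ln(k₂/k₁)/(k₂−k₁).
= ln(0.0465/1.26)/(0.0465−1.26) = ln(0.03690)/-1.214 = -3.299/-1.214 = 2.72 h.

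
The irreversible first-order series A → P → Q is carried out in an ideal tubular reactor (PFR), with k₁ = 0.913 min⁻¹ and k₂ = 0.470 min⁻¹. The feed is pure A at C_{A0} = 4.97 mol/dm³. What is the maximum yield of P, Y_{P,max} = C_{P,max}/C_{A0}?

For a first-order series the maximum intermediate yield is C_{P,max}/C_{A0} = (k₁/k₂)^[k₂/(k₂−k₁)].
= (0.913/0.470)^(0.470/(0.470−0.913)) = (1.943)^(-1.061) = 0.4944.

0.494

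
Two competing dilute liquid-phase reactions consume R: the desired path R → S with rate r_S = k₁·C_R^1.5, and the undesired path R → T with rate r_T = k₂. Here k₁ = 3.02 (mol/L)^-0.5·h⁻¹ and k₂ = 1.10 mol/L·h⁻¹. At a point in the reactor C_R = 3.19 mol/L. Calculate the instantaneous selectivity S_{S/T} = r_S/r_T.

S_{S/T} = r_S/r_T = (k₁·C_R^1.5)/(k₂) = (k₁/k₂)·C_R^1.5.
= (3.02×3.190^1.5) / (1.10) = 17.21/1.100 = 15.6.

15.6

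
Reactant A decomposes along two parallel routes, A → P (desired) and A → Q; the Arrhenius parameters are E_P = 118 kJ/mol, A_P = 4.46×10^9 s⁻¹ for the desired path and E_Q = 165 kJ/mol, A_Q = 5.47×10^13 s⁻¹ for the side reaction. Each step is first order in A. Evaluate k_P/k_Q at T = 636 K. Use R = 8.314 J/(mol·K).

0.591

With equal orders, S_{P/Q} = k_P/k_Q = (A_P/A_Q)·exp[(E_Q−E_P)/(RT)].
(E_Q−E_P)/(RT) = (165−118)×10³/(8.314×636) = 47000/5288 = 8.889.
k_P/k_Q = (4.46×10^9/5.47×10^13)·exp(8.889) = 8.154×10^-5 × 7248 = 0.591.
Since E_P < E_Q, lowering the temperature improves selectivity toward P.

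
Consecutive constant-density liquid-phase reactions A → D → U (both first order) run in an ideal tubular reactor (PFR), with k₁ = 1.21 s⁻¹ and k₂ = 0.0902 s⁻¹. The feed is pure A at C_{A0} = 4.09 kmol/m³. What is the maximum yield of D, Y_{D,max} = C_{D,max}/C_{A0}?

At the optimum, C_{D,max}/C_{A0} = (k₁/k₂)^[k₂/(k₂−k₁)].
= (1.21/0.0902)^(0.0902/(0.0902−1.21)) = (13.41)^(-0.08055) = 0.8113.

0.811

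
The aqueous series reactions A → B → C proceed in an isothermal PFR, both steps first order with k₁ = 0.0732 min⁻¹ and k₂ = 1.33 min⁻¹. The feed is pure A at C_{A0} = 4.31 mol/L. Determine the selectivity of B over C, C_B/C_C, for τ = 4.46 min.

Solving the coupled first-order balances gives C_B(τ) = [k₁/(k₂−k₁)]·C_{A0}·(e^(−k₁τ) − e^(−k₂τ)).
e^(−k₁τ) = e^(−0.0732×4.46) = e^(−0.3265) = 0.7215; e^(−k₂τ) = e^(−5.932) = 0.002654.
C_B = 0.0732×4.31/(1.33−0.0732) × (0.7215−0.002654) = 0.2510×0.7188 = 0.1804 mol/L.
C_A = C_{A0}e^(−k₁τ) = 3.110 mol/L, so C_C = C_{A0}−C_A−C_B = 1.020 mol/L; C_B/C_C = 0.177.

0.177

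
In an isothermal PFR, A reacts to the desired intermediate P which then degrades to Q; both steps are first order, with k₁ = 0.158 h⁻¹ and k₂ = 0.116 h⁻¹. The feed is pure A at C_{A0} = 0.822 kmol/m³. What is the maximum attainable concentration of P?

0.350 kmol/m³

At the optimum, C_{P,max}/C_{A0} = (k₁/k₂)^[k₂/(k₂−k₁)].
= (0.158/0.116)^(0.116/(0.116−0.158)) = (1.362)^(-2.762) = 0.4259.
C_{P,max} = 0.4259×0.822 = 0.350 kmol/m³.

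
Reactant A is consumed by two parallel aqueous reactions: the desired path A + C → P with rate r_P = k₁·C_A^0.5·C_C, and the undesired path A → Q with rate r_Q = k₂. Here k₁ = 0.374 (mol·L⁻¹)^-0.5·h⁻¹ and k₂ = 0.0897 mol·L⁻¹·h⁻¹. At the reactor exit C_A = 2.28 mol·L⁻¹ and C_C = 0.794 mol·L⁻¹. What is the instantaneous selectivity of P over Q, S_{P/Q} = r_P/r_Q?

5.00

S_{P/Q} = r_P/r_Q = (k₁·C_A^0.5·C_C)/(k₂) = (k₁/k₂)·C_A^0.5·C_C.
= (0.374×2.280^0.5×0.7940) / (0.0897) = 0.4484/0.08970 = 5.00.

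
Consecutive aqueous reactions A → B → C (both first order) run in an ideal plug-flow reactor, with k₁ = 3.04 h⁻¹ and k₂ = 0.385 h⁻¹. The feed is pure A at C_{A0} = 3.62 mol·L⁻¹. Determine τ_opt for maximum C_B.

0.778 h

The intermediate peaks when r₁ = r₂, i.e. k₁e^(−k₁τ) = k₂e^(−k₂τ), giving τ_opt = ln(k₂/k₁)/(k₂−k₁).
= ln(0.385/3.04)/(0.385−3.04) = ln(0.1266)/-2.655 = -2.066/-2.655 = 0.778 h.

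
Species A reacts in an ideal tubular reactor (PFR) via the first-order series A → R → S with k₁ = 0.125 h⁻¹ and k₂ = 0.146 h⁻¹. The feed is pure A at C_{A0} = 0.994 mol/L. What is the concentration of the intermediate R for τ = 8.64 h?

0.333 mol/L

Solving the coupled first-order balances gives C_R(τ) = [k₁/(k₂−k₁)]·C_{A0}·(e^(−k₁τ) − e^(−k₂τ)).
e^(−k₁τ) = e^(−0.125×8.64) = e^(−1.080) = 0.3396; e^(−k₂τ) = e^(−1.261) = 0.2832.
C_R = 0.125×0.994/(0.146−0.125) × (0.3396−0.2832) = 5.917×0.05635 = 0.3334 mol/L.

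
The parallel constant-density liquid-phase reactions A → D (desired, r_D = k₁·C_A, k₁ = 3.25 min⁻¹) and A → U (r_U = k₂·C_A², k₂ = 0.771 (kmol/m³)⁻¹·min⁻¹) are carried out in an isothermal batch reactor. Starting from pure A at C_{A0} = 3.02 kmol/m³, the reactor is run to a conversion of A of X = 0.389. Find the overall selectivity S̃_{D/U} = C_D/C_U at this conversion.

1.75

C_A = C_{A0}(1−X) = 1.845 kmol/m³.
Along a PFR/batch, dC_D/dC_A = −r_D/(r_D+r_U) = −k₁/(k₁+k₂·C_A).
Integrating from C_{A0} to C_A: C_D = (3.25/0.771)·ln[(3.25+0.771·3.02)/(3.25+0.771·1.85)] = 4.215·ln(5.578/4.673) = 0.7469 kmol/m³.
C_U = (C_{A0}−C_A)−C_D = 0.4279 kmol/m³; S̃_{D/U} = 0.7469/0.4279 = 1.75.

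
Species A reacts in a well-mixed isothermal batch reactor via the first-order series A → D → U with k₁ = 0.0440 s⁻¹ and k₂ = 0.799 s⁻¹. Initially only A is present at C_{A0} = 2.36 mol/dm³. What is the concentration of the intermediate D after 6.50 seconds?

Solving the coupled first-order balances gives C_D(t) = [k₁/(k₂−k₁)]·C_{A0}·(e^(−k₁t) − e^(−k₂t)).
e^(−k₁t) = e^(−0.0440×6.50) = e^(−0.2860) = 0.7513; e^(−k₂t) = e^(−5.194) = 0.005553.
C_D = 0.0440×2.36/(0.799−0.0440) × (0.7513−0.005553) = 0.1375×0.7457 = 0.1026 mol/dm³.

0.103 mol/dm³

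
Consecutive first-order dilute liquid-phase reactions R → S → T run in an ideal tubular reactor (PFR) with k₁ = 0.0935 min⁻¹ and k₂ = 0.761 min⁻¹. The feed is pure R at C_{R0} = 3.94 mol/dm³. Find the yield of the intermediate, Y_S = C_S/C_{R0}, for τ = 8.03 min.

For first-order series with pure R initially, C_S(τ) = k₁C_{R0}/(k₂−k₁)·(e^(−k₁τ) − e^(−k₂τ)).
e^(−k₁τ) = e^(−0.0935×8.03) = e^(−0.7508) = 0.4720; e^(−k₂τ) = e^(−6.111) = 0.002219.
C_S = 0.0935×3.94/(0.761−0.0935) × (0.4720−0.002219) = 0.5519×0.4698 = 0.2593 mol/dm³.
Y_S = C_S/C_{R0} = 0.2593/3.94 = 0.0658.

0.0658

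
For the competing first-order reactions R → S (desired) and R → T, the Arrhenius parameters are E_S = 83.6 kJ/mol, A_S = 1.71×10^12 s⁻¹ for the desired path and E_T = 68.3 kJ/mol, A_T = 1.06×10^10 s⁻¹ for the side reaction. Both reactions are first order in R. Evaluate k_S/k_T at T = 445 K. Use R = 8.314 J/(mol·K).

2.58

With equal orders, S_{S/T} = k_S/k_T = (A_S/A_T)·exp[(E_T−E_S)/(RT)].
(E_T−E_S)/(RT) = (68.3−83.6)×10³/(8.314×445) = -15300/3700 = -4.135.
k_S/k_T = (1.71×10^12/1.06×10^10)·exp(-4.135) = 161.3 × 0.01600 = 2.58.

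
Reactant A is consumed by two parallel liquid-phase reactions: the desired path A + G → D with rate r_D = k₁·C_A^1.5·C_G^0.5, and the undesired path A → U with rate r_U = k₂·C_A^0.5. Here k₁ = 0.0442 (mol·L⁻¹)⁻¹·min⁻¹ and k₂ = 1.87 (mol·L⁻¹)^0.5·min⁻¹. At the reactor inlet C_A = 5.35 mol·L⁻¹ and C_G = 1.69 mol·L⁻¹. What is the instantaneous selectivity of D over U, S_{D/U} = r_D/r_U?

0.164

S_{D/U} = r_D/r_U = (k₁·C_A^1.5·C_G^0.5)/(k₂·C_A^0.5) = (k₁/k₂)·C_A·C_G^0.5.
= (0.0442×5.350^1.5×1.690^0.5) / (1.87×5.350^0.5) = 0.7110/4.325 = 0.164.
Since the desired path is higher order in A, keeping C_A high (PFR or concentrated feed) favours D.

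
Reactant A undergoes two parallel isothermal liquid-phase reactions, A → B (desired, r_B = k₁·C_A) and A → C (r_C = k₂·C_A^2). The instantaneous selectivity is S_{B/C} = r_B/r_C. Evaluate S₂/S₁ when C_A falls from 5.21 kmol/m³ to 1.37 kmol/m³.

S_{B/C} = (k₁/k₂)·C_A⁻¹, so S₂/S₁ = (C_{A,2}/C_{A,1})⁻¹.
= 5.21/1.37 = 3.80.
Selectivity toward B rises as C_A falls — low-concentration operation is favoured.

3.80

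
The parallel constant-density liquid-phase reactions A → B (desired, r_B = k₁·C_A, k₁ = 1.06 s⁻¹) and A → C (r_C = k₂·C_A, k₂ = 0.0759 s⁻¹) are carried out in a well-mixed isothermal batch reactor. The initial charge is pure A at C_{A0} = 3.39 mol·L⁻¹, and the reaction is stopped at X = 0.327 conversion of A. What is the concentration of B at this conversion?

1.03 mol·L⁻¹

C_A = C_{A0}(1−X) = 2.281 mol·L⁻¹.
Both paths are first order in A, so the instantaneous fraction to B is constant: dC_B/d(−C_A) = k₁/(k₁+k₂) = 0.9332.
C_B = 0.9332·(C_{A0}−C_A) = 0.9332×1.109 = 1.03 mol·L⁻¹.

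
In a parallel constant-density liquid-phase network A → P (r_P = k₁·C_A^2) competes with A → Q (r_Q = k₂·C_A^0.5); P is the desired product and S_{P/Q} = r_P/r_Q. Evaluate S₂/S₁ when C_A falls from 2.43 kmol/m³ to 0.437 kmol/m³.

0.0763

S_{P/Q} = (k₁/k₂)·C_A^1.5, so S₂/S₁ = (C_{A,2}/C_{A,1})^1.5.
= (0.437/2.43)^1.5 = (0.1798)^1.5 = 0.0763.
Selectivity toward P falls as C_A falls — high-concentration operation is favoured.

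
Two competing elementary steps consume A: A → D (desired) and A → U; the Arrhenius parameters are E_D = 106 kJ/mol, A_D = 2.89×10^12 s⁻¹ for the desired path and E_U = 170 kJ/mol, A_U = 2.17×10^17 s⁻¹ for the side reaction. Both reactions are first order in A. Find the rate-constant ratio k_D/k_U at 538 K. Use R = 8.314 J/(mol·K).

k_D/k_U = (A_D/A_U)·exp[−(E_D−E_U)/(RT)] = (A_D/A_U)·exp[(E_U−E_D)/(RT)].
(E_U−E_D)/(RT) = (170−106)×10³/(8.314×538) = 64000/4473 = 14.31.
k_D/k_U = (2.89×10^12/2.17×10^17)·exp(14.31) = 1.332×10^-5 × 1.637×10^6 = 21.8.

21.8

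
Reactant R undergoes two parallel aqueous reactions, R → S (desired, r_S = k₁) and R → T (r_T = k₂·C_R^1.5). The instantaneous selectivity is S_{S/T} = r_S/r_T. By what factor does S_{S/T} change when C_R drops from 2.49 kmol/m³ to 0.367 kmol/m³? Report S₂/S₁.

S_{S/T} = (k₁/k₂)·C_R^-1.5, so S₂/S₁ = (C_{R,2}/C_{R,1})^-1.5.
= (0.367/2.49)^(-1.5) = (0.1474)^(-1.5) = 17.7.

17.7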